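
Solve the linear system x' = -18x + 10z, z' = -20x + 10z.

x(t) = -c_1e^(-4t)sin(2t) - 2c_1e^(-4t)cos(2t) - 2c_2e^(-4t)sin(2t) + c_2e^(-4t)cos(2t), z(t) = -c_1e^(-4t)sin(2t) - 3c_1e^(-4t)cos(2t) - 3c_2e^(-4t)sin(2t) + c_2e^(-4t)cos(2t)

Coefficient matrix A = [[-18, 10], [-20, 10]].
Characteristic polynomial det(A - λI) = λ^2 + 8λ + 20 = 0.
Eigenvalues λ = -4 ± 2i (complex conjugate pair).
For λ=-4+2i: an eigenvector is (-2,-3) - i(-1,-1) = (-2 + i, -3 + i).
A real fundamental pair from Re and Im of e^((-4+2i)t)v: X_1 = e^(-4t)(cos(2t)·(-2,-3) + sin(2t)·(-1,-1)), X_2 = e^(-4t)(sin(2t)·(-2,-3) - cos(2t)·(-1,-1)).
General solution: c_1X_1 + c_2X_2.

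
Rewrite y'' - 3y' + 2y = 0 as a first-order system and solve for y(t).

Let x_1 = y, x_2 = y'. Then x_1' = x_2 and x_2' = -2x_1 + 3x_2.
A = [[0,1],[-2,3]]; det(A-λI) = λ^2 - 3λ + 2.
Eigenvalues λ = 2, 1 with eigenvectors (1,2), (1,1).

y(t) = c_1e^(2t) + c_2e^(t)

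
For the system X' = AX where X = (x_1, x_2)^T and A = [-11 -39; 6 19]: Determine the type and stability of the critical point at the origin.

unstable spiral

A = [[-11,-39],[6,19]]; det(A-λI) = λ^2 - 8λ + 25.
λ = 4 ± 3i: positive real part.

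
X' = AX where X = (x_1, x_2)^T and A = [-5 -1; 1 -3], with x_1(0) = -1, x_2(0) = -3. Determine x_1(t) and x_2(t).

Coefficient matrix A = [[-5, -1], [1, -3]].
Characteristic polynomial det(A - λI) = λ^2 + 8λ + 16 = 0.
Single eigenvalue λ = -4 with algebraic multiplicity 2.
Eigenvector v = (1,-1); generalized eigenvector w with (A-λI)w=v is (1,-2).
General solution: e^(-4t)[c_1·v + c_2·(t·v + w)].
Applying x_1(0)=-1, x_2(0)=-3 gives c_1=-5, c_2=4.

x_1(t) = 4te^(-4t) - e^(-4t), x_2(t) = -4te^(-4t) - 3e^(-4t)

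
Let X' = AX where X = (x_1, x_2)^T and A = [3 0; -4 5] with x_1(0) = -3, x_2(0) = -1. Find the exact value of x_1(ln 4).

A = [[3,0],[-4,5]]; eigenvalues λ = 3, 5.
Eigenvectors: (1,2) for λ=3, (0,1) for λ=5.
From the initial condition, c_1 = -3, c_2 = 5.
x_1(ln 4) = (-3)(4^3)(1) + (5)(4^5)(0) = -192.

-192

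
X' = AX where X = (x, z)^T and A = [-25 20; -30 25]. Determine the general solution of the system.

x(t) = 2C_1e^(5t) + C_2e^(-5t), z(t) = 3C_1e^(5t) + C_2e^(-5t)

Coefficient matrix A = [[-25, 20], [-30, 25]].
Characteristic polynomial det(A - λI) = λ^2 - 25 = 0.
Eigenvalues λ = 5, -5.
For λ=5: (A-λI) row 1 is [-30, 20], so an eigenvector is (2, 3).
For λ=-5: (A-λI) row 1 is [-20, 20], so an eigenvector is (1, 1).
General solution: C_1e^(5t)(2,3) + C_2e^(-5t)(1,1).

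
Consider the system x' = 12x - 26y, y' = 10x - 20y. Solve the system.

x(t) = 3K_1e^(-4t)sin(2t) + 2K_1e^(-4t)cos(2t) + 2K_2e^(-4t)sin(2t) - 3K_2e^(-4t)cos(2t), y(t) = 2K_1e^(-4t)sin(2t) + K_1e^(-4t)cos(2t) + K_2e^(-4t)sin(2t) - 2K_2e^(-4t)cos(2t)

Coefficient matrix A = [[12, -26], [10, -20]].
Characteristic polynomial det(A - λI) = λ^2 + 8λ + 20 = 0.
Eigenvalues λ = -4 ± 2i (complex conjugate pair).
For λ=-4+2i: an eigenvector is (2,1) - i(3,2) = (2 - 3i, 1 - 2i).
A real fundamental pair from Re and Im of e^((-4+2i)t)v: X_1 = e^(-4t)(cos(2t)·(2,1) + sin(2t)·(3,2)), X_2 = e^(-4t)(sin(2t)·(2,1) - cos(2t)·(3,2)).
General solution: K_1X_1 + K_2X_2.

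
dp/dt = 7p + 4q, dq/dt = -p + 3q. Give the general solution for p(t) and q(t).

Coefficient matrix A = [[7, 4], [-1, 3]].
Characteristic polynomial det(A - λI) = λ^2 - 10λ + 25 = 0.
Single eigenvalue λ = 5 with algebraic multiplicity 2.
Eigenvector v = (2,-1); generalized eigenvector w with (A-λI)w=v is (-3,2).
General solution: e^(5t)[C_1·v + C_2·(t·v + w)].

p(t) = 2C_1e^(5t) + 2C_2te^(5t) - 3C_2e^(5t), q(t) = -C_1e^(5t) - C_2te^(5t) + 2C_2e^(5t)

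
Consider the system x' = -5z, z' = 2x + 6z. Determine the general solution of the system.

Coefficient matrix A = [[0, -5], [2, 6]].
Characteristic polynomial det(A - λI) = λ^2 - 6λ + 10 = 0.
Eigenvalues λ = 3 ± i (complex conjugate pair).
For λ=3+i: an eigenvector is (2,-1) - i(-1,1) = (2 + i, -1 - i).
A real fundamental pair from Re and Im of e^((3+i)t)v: X_1 = e^(3t)(cos(t)·(2,-1) + sin(t)·(-1,1)), X_2 = e^(3t)(sin(t)·(2,-1) - cos(t)·(-1,1)).
General solution: c_1X_1 + c_2X_2.

x(t) = -c_1e^(3t)sin(t) + 2c_1e^(3t)cos(t) + 2c_2e^(3t)sin(t) + c_2e^(3t)cos(t), z(t) = c_1e^(3t)sin(t) - c_1e^(3t)cos(t) - c_2e^(3t)sin(t) - c_2e^(3t)cos(t)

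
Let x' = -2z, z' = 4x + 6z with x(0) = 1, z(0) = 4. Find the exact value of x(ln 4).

A = [[0,-2],[4,6]]; eigenvalues λ = 4, 2.
Eigenvectors: (-1,2) for λ=4, (-1,1) for λ=2.
From the initial condition, c_1 = 5, c_2 = -6.
x(ln 4) = (5)(4^4)(-1) + (-6)(4^2)(-1) = -1184.

-1184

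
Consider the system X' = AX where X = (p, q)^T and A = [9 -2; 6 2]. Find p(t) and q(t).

p(t) = -2K_1e^(6t) - K_2e^(5t), q(t) = -3K_1e^(6t) - 2K_2e^(5t)

Coefficient matrix A = [[9, -2], [6, 2]].
Characteristic polynomial det(A - λI) = λ^2 - 11λ + 30 = 0.
Eigenvalues λ = 6, 5.
For λ=6: (A-λI) row 1 is [3, -2], so an eigenvector is (-2, -3).
For λ=5: (A-λI) row 1 is [4, -2], so an eigenvector is (-1, -2).
General solution: K_1e^(6t)(-2,-3) + K_2e^(5t)(-1,-2).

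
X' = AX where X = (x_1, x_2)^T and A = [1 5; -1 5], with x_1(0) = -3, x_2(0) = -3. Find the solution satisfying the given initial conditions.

Coefficient matrix A = [[1, 5], [-1, 5]].
Characteristic polynomial det(A - λI) = λ^2 - 6λ + 10 = 0.
Eigenvalues λ = 3 ± i (complex conjugate pair).
For λ=3+i: an eigenvector is (-1,0) - i(2,1) = (-1 - 2i, 0 - i).
A real fundamental pair from Re and Im of e^((3+i)t)v: X_1 = e^(3t)(cos(t)·(-1,0) + sin(t)·(2,1)), X_2 = e^(3t)(sin(t)·(-1,0) - cos(t)·(2,1)).
General solution: C_1X_1 + C_2X_2.
Applying x_1(0)=-3, x_2(0)=-3 gives C_1=-3, C_2=3.

x_1(t) = -9e^(3t)sin(t) - 3e^(3t)cos(t), x_2(t) = -3e^(3t)sin(t) - 3e^(3t)cos(t)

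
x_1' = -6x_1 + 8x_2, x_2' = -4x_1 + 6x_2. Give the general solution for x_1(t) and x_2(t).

x_1(t) = -K_1e^(2t) + 2K_2e^(-2t), x_2(t) = -K_1e^(2t) + K_2e^(-2t)

Coefficient matrix A = [[-6, 8], [-4, 6]].
Characteristic polynomial det(A - λI) = λ^2 - 4 = 0.
Eigenvalues λ = 2, -2.
For λ=2: (A-λI) row 1 is [-8, 8], so an eigenvector is (-1, -1).
For λ=-2: (A-λI) row 1 is [-4, 8], so an eigenvector is (2, 1).
General solution: K_1e^(2t)(-1,-1) + K_2e^(-2t)(2,1).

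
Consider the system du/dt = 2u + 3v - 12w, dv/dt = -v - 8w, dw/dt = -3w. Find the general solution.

Coefficient matrix A = [[2, 3, -12], [0, -1, -8], [0, 0, -3]].
det(A - λI) = 0 gives eigenvalues λ = 2, -1, -3.
For λ=2: eigenvector (1,0,0).
For λ=-1: eigenvector (-1,1,0).
For λ=-3: eigenvector (0,4,1).
General solution: C_1e^(2t)(1,0,0) + C_2e^(-t)(-1,1,0) + C_3e^(-3t)(0,4,1).

u(t) = C_1e^(2t) - C_2e^(-t), v(t) = C_2e^(-t) + 4C_3e^(-3t), w(t) = C_3e^(-3t)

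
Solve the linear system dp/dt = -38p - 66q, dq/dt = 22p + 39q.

Coefficient matrix A = [[-38, -66], [22, 39]].
Characteristic polynomial det(A - λI) = λ^2 - λ - 30 = 0.
Eigenvalues λ = 6, -5.
For λ=6: (A-λI) row 1 is [-44, -66], so an eigenvector is (-3, 2).
For λ=-5: (A-λI) row 1 is [-33, -66], so an eigenvector is (2, -1).
General solution: K_1e^(6t)(-3,2) + K_2e^(-5t)(2,-1).

p(t) = -3K_1e^(6t) + 2K_2e^(-5t), q(t) = 2K_1e^(6t) - K_2e^(-5t)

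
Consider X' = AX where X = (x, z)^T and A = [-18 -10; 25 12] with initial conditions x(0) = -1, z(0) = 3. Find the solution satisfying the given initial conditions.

Coefficient matrix A = [[-18, -10], [25, 12]].
Characteristic polynomial det(A - λI) = λ^2 + 6λ + 34 = 0.
Eigenvalues λ = -3 ± 5i (complex conjugate pair).
For λ=-3+5i: an eigenvector is (1,-2) - i(1,-1) = (1 - i, -2 + i).
A real fundamental pair from Re and Im of e^((-3+5i)t)v: X_1 = e^(-3t)(cos(5t)·(1,-2) + sin(5t)·(1,-1)), X_2 = e^(-3t)(sin(5t)·(1,-2) - cos(5t)·(1,-1)).
General solution: c_1X_1 + c_2X_2.
Applying x(0)=-1, z(0)=3 gives c_1=-2, c_2=-1.

x(t) = -3e^(-3t)sin(5t) - e^(-3t)cos(5t), z(t) = 4e^(-3t)sin(5t) + 3e^(-3t)cos(5t)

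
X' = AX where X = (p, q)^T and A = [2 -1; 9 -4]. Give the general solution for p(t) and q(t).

Coefficient matrix A = [[2, -1], [9, -4]].
Characteristic polynomial det(A - λI) = λ^2 + 2λ + 1 = 0.
Single eigenvalue λ = -1 with algebraic multiplicity 2.
Eigenvector v = (1,3); generalized eigenvector w with (A-λI)w=v is (0,-1).
General solution: e^(-t)[K_1·v + K_2·(t·v + w)].

p(t) = K_1e^(-t) + K_2te^(-t), q(t) = 3K_1e^(-t) + 3K_2te^(-t) - K_2e^(-t)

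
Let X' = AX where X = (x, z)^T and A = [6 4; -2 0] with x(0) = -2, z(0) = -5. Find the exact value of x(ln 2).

-176

A = [[6,4],[-2,0]]; eigenvalues λ = 2, 4.
Eigenvectors: (-1,1) for λ=2, (2,-1) for λ=4.
From the initial condition, c_1 = -12, c_2 = -7.
x(ln 2) = (-12)(2^2)(-1) + (-7)(2^4)(2) = -176.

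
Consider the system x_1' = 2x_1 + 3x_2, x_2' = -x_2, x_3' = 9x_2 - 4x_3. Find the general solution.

Coefficient matrix A = [[2, 3, 0], [0, -1, 0], [0, 9, -4]].
det(A - λI) = 0 gives eigenvalues λ = -1, -4, 2.
For λ=-1: eigenvector (1,-1,-3).
For λ=-4: eigenvector (0,0,1).
For λ=2: eigenvector (1,0,0).
General solution: C_1e^(-t)(1,-1,-3) + C_2e^(-4t)(0,0,1) + C_3e^(2t)(1,0,0).

x_1(t) = C_1e^(-t) + C_3e^(2t), x_2(t) = -C_1e^(-t), x_3(t) = -3C_1e^(-t) + C_2e^(-4t)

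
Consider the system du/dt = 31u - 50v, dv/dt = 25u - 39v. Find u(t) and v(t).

u(t) = K_1e^(-4t)sin(5t) + 3K_1e^(-4t)cos(5t) + 3K_2e^(-4t)sin(5t) - K_2e^(-4t)cos(5t), v(t) = K_1e^(-4t)sin(5t) + 2K_1e^(-4t)cos(5t) + 2K_2e^(-4t)sin(5t) - K_2e^(-4t)cos(5t)

Coefficient matrix A = [[31, -50], [25, -39]].
Characteristic polynomial det(A - λI) = λ^2 + 8λ + 41 = 0.
Eigenvalues λ = -4 ± 5i (complex conjugate pair).
For λ=-4+5i: an eigenvector is (3,2) - i(1,1) = (3 - i, 2 - i).
A real fundamental pair from Re and Im of e^((-4+5i)t)v: X_1 = e^(-4t)(cos(5t)·(3,2) + sin(5t)·(1,1)), X_2 = e^(-4t)(sin(5t)·(3,2) - cos(5t)·(1,1)).
General solution: K_1X_1 + K_2X_2.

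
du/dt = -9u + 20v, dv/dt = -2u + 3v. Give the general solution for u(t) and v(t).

u(t) = C_1e^(-3t)sin(2t) + 3C_1e^(-3t)cos(2t) + 3C_2e^(-3t)sin(2t) - C_2e^(-3t)cos(2t), v(t) = C_1e^(-3t)cos(2t) + C_2e^(-3t)sin(2t)

Coefficient matrix A = [[-9, 20], [-2, 3]].
Characteristic polynomial det(A - λI) = λ^2 + 6λ + 13 = 0.
Eigenvalues λ = -3 ± 2i (complex conjugate pair).
For λ=-3+2i: an eigenvector is (3,1) - i(1,0) = (3 - i, 1).
A real fundamental pair from Re and Im of e^((-3+2i)t)v: X_1 = e^(-3t)(cos(2t)·(3,1) + sin(2t)·(1,0)), X_2 = e^(-3t)(sin(2t)·(3,1) - cos(2t)·(1,0)).
General solution: C_1X_1 + C_2X_2.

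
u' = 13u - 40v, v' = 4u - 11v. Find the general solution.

Coefficient matrix A = [[13, -40], [4, -11]].
Characteristic polynomial det(A - λI) = λ^2 - 2λ + 17 = 0.
Eigenvalues λ = 1 ± 4i (complex conjugate pair).
For λ=1+4i: an eigenvector is (3,1) - i(-1,0) = (3 + i, 1).
A real fundamental pair from Re and Im of e^((1+4i)t)v: X_1 = e^(t)(cos(4t)·(3,1) + sin(4t)·(-1,0)), X_2 = e^(t)(sin(4t)·(3,1) - cos(4t)·(-1,0)).
General solution: C_1X_1 + C_2X_2.

u(t) = -C_1e^(t)sin(4t) + 3C_1e^(t)cos(4t) + 3C_2e^(t)sin(4t) + C_2e^(t)cos(4t), v(t) = C_1e^(t)cos(4t) + C_2e^(t)sin(4t)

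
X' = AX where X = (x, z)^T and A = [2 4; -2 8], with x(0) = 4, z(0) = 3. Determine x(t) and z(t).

Coefficient matrix A = [[2, 4], [-2, 8]].
Characteristic polynomial det(A - λI) = λ^2 - 10λ + 24 = 0.
Eigenvalues λ = 4, 6.
For λ=4: (A-λI) row 1 is [-2, 4], so an eigenvector is (2, 1).
For λ=6: (A-λI) row 1 is [-4, 4], so an eigenvector is (-1, -1).
General solution: K_1e^(4t)(2,1) + K_2e^(6t)(-1,-1).
Applying x(0)=4, z(0)=3 gives K_1=1, K_2=-2.

x(t) = 2e^(6t) + 2e^(4t), z(t) = 2e^(6t) + e^(4t)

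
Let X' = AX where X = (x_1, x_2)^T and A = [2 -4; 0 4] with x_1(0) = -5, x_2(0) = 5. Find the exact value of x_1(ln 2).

-140

A = [[2,-4],[0,4]]; eigenvalues λ = 2, 4.
Eigenvectors: (-1,0) for λ=2, (2,-1) for λ=4.
From the initial condition, c_1 = -5, c_2 = -5.
x_1(ln 2) = (-5)(2^2)(-1) + (-5)(2^4)(2) = -140.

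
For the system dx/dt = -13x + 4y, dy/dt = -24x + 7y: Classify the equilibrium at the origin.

A = [[-13,4],[-24,7]]; det(A-λI) = λ^2 + 6λ + 5.
λ = -1, -5: both negative.

stable node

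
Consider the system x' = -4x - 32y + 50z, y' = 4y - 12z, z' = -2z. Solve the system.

Coefficient matrix A = [[-4, -32, 50], [0, 4, -12], [0, 0, -2]].
det(A - λI) = 0 gives eigenvalues λ = 4, -4, -2.
For λ=4: eigenvector (-4,1,0).
For λ=-4: eigenvector (1,0,0).
For λ=-2: eigenvector (-7,2,1).
General solution: K_1e^(4t)(-4,1,0) + K_2e^(-4t)(1,0,0) + K_3e^(-2t)(-7,2,1).

x(t) = -4K_1e^(4t) + K_2e^(-4t) - 7K_3e^(-2t), y(t) = K_1e^(4t) + 2K_3e^(-2t), z(t) = K_3e^(-2t)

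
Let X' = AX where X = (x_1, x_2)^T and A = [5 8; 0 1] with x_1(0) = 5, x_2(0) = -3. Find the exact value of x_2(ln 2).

A = [[5,8],[0,1]]; eigenvalues λ = 5, 1.
Eigenvectors: (1,0) for λ=5, (2,-1) for λ=1.
From the initial condition, c_1 = -1, c_2 = 3.
x_2(ln 2) = (-1)(2^5)(0) + (3)(2^1)(-1) = -6.

-6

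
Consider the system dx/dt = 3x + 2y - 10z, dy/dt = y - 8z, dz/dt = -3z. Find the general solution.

x(t) = c_1e^(3t) + c_2e^(t) + c_3e^(-3t), y(t) = -c_2e^(t) + 2c_3e^(-3t), z(t) = c_3e^(-3t)

Coefficient matrix A = [[3, 2, -10], [0, 1, -8], [0, 0, -3]].
det(A - λI) = 0 gives eigenvalues λ = 3, 1, -3.
For λ=3: eigenvector (1,0,0).
For λ=1: eigenvector (1,-1,0).
For λ=-3: eigenvector (1,2,1).
General solution: c_1e^(3t)(1,0,0) + c_2e^(t)(1,-1,0) + c_3e^(-3t)(1,2,1).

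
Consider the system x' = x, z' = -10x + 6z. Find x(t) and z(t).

Coefficient matrix A = [[1, 0], [-10, 6]].
Characteristic polynomial det(A - λI) = λ^2 - 7λ + 6 = 0.
Eigenvalues λ = 1, 6.
For λ=1: (A-λI) row 2 is [-10, 5], so an eigenvector is (1, 2).
For λ=6: (A-λI) row 1 is [-5, 0], so an eigenvector is (0, -1).
General solution: C_1e^(t)(1,2) + C_2e^(6t)(0,-1).

x(t) = C_1e^(t), z(t) = 2C_1e^(t) - C_2e^(6t)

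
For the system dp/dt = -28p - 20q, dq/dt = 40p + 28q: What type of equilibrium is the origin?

A = [[-28,-20],[40,28]]; det(A-λI) = λ^2 + 16.
λ = 0 ± 4i: zero real part.

center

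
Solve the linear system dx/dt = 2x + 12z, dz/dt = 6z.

x(t) = C_1e^(2t) + 3C_2e^(6t), z(t) = C_2e^(6t)

Coefficient matrix A = [[2, 12], [0, 6]].
Characteristic polynomial det(A - λI) = λ^2 - 8λ + 12 = 0.
Eigenvalues λ = 2, 6.
For λ=2: (A-λI) row 1 is [0, 12], so an eigenvector is (1, 0).
For λ=6: (A-λI) row 1 is [-4, 12], so an eigenvector is (3, 1).
General solution: C_1e^(2t)(1,0) + C_2e^(6t)(3,1).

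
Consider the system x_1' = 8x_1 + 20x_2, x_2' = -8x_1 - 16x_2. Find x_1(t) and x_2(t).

x_1(t) = -C_1e^(-4t)sin(4t) - 2C_1e^(-4t)cos(4t) - 2C_2e^(-4t)sin(4t) + C_2e^(-4t)cos(4t), x_2(t) = C_1e^(-4t)sin(4t) + C_1e^(-4t)cos(4t) + C_2e^(-4t)sin(4t) - C_2e^(-4t)cos(4t)

Coefficient matrix A = [[8, 20], [-8, -16]].
Characteristic polynomial det(A - λI) = λ^2 + 8λ + 32 = 0.
Eigenvalues λ = -4 ± 4i (complex conjugate pair).
For λ=-4+4i: an eigenvector is (-2,1) - i(-1,1) = (-2 + i, 1 - i).
A real fundamental pair from Re and Im of e^((-4+4i)t)v: X_1 = e^(-4t)(cos(4t)·(-2,1) + sin(4t)·(-1,1)), X_2 = e^(-4t)(sin(4t)·(-2,1) - cos(4t)·(-1,1)).
General solution: C_1X_1 + C_2X_2.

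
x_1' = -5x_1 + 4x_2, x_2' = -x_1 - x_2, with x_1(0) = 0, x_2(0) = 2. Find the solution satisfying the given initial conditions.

Coefficient matrix A = [[-5, 4], [-1, -1]].
Characteristic polynomial det(A - λI) = λ^2 + 6λ + 9 = 0.
Single eigenvalue λ = -3 with algebraic multiplicity 2.
Eigenvector v = (-2,-1); generalized eigenvector w with (A-λI)w=v is (3,1).
General solution: e^(-3t)[K_1·v + K_2·(t·v + w)].
Applying x_1(0)=0, x_2(0)=2 gives K_1=-6, K_2=-4.

x_1(t) = 8te^(-3t), x_2(t) = 4te^(-3t) + 2e^(-3t)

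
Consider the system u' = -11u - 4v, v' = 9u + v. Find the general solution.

Coefficient matrix A = [[-11, -4], [9, 1]].
Characteristic polynomial det(A - λI) = λ^2 + 10λ + 25 = 0.
Single eigenvalue λ = -5 with algebraic multiplicity 2.
Eigenvector v = (-2,3); generalized eigenvector w with (A-λI)w=v is (-1,2).
General solution: e^(-5t)[K_1·v + K_2·(t·v + w)].

u(t) = -2K_1e^(-5t) - 2K_2te^(-5t) - K_2e^(-5t), v(t) = 3K_1e^(-5t) + 3K_2te^(-5t) + 2K_2e^(-5t)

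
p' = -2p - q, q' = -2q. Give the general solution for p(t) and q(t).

Coefficient matrix A = [[-2, -1], [0, -2]].
Characteristic polynomial det(A - λI) = λ^2 + 4λ + 4 = 0.
Single eigenvalue λ = -2 with algebraic multiplicity 2.
Eigenvector v = (-1,0); generalized eigenvector w with (A-λI)w=v is (-3,1).
General solution: e^(-2t)[C_1·v + C_2·(t·v + w)].

p(t) = -C_1e^(-2t) - C_2te^(-2t) - 3C_2e^(-2t), q(t) = C_2e^(-2t)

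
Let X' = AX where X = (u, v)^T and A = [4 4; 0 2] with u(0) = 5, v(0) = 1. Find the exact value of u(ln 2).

104

A = [[4,4],[0,2]]; eigenvalues λ = 4, 2.
Eigenvectors: (-1,0) for λ=4, (-2,1) for λ=2.
From the initial condition, c_1 = -7, c_2 = 1.
u(ln 2) = (-7)(2^4)(-1) + (1)(2^2)(-2) = 104.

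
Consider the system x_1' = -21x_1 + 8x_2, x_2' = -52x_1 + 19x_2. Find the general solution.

Coefficient matrix A = [[-21, 8], [-52, 19]].
Characteristic polynomial det(A - λI) = λ^2 + 2λ + 17 = 0.
Eigenvalues λ = -1 ± 4i (complex conjugate pair).
For λ=-1+4i: an eigenvector is (1,2) - i(-1,-3) = (1 + i, 2 + 3i).
A real fundamental pair from Re and Im of e^((-1+4i)t)v: X_1 = e^(-t)(cos(4t)·(1,2) + sin(4t)·(-1,-3)), X_2 = e^(-t)(sin(4t)·(1,2) - cos(4t)·(-1,-3)).
General solution: c_1X_1 + c_2X_2.

x_1(t) = -c_1e^(-t)sin(4t) + c_1e^(-t)cos(4t) + c_2e^(-t)sin(4t) + c_2e^(-t)cos(4t), x_2(t) = -3c_1e^(-t)sin(4t) + 2c_1e^(-t)cos(4t) + 2c_2e^(-t)sin(4t) + 3c_2e^(-t)cos(4t)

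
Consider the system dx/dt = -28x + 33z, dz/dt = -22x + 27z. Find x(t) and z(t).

Coefficient matrix A = [[-28, 33], [-22, 27]].
Characteristic polynomial det(A - λI) = λ^2 + λ - 30 = 0.
Eigenvalues λ = 5, -6.
For λ=5: (A-λI) row 1 is [-33, 33], so an eigenvector is (1, 1).
For λ=-6: (A-λI) row 1 is [-22, 33], so an eigenvector is (-3, -2).
General solution: C_1e^(5t)(1,1) + C_2e^(-6t)(-3,-2).

x(t) = C_1e^(5t) - 3C_2e^(-6t), z(t) = C_1e^(5t) - 2C_2e^(-6t)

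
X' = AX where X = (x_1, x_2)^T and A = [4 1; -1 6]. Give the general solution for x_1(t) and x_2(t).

x_1(t) = -c_1e^(5t) - c_2te^(5t) + c_2e^(5t), x_2(t) = -c_1e^(5t) - c_2te^(5t)

Coefficient matrix A = [[4, 1], [-1, 6]].
Characteristic polynomial det(A - λI) = λ^2 - 10λ + 25 = 0.
Single eigenvalue λ = 5 with algebraic multiplicity 2.
Eigenvector v = (-1,-1); generalized eigenvector w with (A-λI)w=v is (1,0).
General solution: e^(5t)[c_1·v + c_2·(t·v + w)].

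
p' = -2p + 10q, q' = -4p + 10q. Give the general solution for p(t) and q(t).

Coefficient matrix A = [[-2, 10], [-4, 10]].
Characteristic polynomial det(A - λI) = λ^2 - 8λ + 20 = 0.
Eigenvalues λ = 4 ± 2i (complex conjugate pair).
For λ=4+2i: an eigenvector is (2,1) - i(-1,-1) = (2 + i, 1 + i).
A real fundamental pair from Re and Im of e^((4+2i)t)v: X_1 = e^(4t)(cos(2t)·(2,1) + sin(2t)·(-1,-1)), X_2 = e^(4t)(sin(2t)·(2,1) - cos(2t)·(-1,-1)).
General solution: c_1X_1 + c_2X_2.

p(t) = -c_1e^(4t)sin(2t) + 2c_1e^(4t)cos(2t) + 2c_2e^(4t)sin(2t) + c_2e^(4t)cos(2t), q(t) = -c_1e^(4t)sin(2t) + c_1e^(4t)cos(2t) + c_2e^(4t)sin(2t) + c_2e^(4t)cos(2t)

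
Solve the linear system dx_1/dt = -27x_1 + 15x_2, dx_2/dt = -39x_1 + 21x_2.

x_1(t) = -K_1e^(-3t)sin(3t) + 2K_1e^(-3t)cos(3t) + 2K_2e^(-3t)sin(3t) + K_2e^(-3t)cos(3t), x_2(t) = -2K_1e^(-3t)sin(3t) + 3K_1e^(-3t)cos(3t) + 3K_2e^(-3t)sin(3t) + 2K_2e^(-3t)cos(3t)

Coefficient matrix A = [[-27, 15], [-39, 21]].
Characteristic polynomial det(A - λI) = λ^2 + 6λ + 18 = 0.
Eigenvalues λ = -3 ± 3i (complex conjugate pair).
For λ=-3+3i: an eigenvector is (2,3) - i(-1,-2) = (2 + i, 3 + 2i).
A real fundamental pair from Re and Im of e^((-3+3i)t)v: X_1 = e^(-3t)(cos(3t)·(2,3) + sin(3t)·(-1,-2)), X_2 = e^(-3t)(sin(3t)·(2,3) - cos(3t)·(-1,-2)).
General solution: K_1X_1 + K_2X_2.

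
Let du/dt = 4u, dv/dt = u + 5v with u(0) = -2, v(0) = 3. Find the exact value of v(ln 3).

405

A = [[4,0],[1,5]]; eigenvalues λ = 4, 5.
Eigenvectors: (-1,1) for λ=4, (0,-1) for λ=5.
From the initial condition, c_1 = 2, c_2 = -1.
v(ln 3) = (2)(3^4)(1) + (-1)(3^5)(-1) = 405.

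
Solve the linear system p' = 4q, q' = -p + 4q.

p(t) = 2C_1e^(2t) + 2C_2te^(2t) - 3C_2e^(2t), q(t) = C_1e^(2t) + C_2te^(2t) - C_2e^(2t)

Coefficient matrix A = [[0, 4], [-1, 4]].
Characteristic polynomial det(A - λI) = λ^2 - 4λ + 4 = 0.
Single eigenvalue λ = 2 with algebraic multiplicity 2.
Eigenvector v = (2,1); generalized eigenvector w with (A-λI)w=v is (-3,-1).
General solution: e^(2t)[C_1·v + C_2·(t·v + w)].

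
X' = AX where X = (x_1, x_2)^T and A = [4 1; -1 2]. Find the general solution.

x_1(t) = -c_1e^(3t) - c_2te^(3t) - c_2e^(3t), x_2(t) = c_1e^(3t) + c_2te^(3t)

Coefficient matrix A = [[4, 1], [-1, 2]].
Characteristic polynomial det(A - λI) = λ^2 - 6λ + 9 = 0.
Single eigenvalue λ = 3 with algebraic multiplicity 2.
Eigenvector v = (-1,1); generalized eigenvector w with (A-λI)w=v is (-1,0).
General solution: e^(3t)[c_1·v + c_2·(t·v + w)].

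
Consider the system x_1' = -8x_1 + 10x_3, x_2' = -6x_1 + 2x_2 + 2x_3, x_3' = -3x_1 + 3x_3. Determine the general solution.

x_1(t) = 2c_1e^(-3t) + 5c_2e^(-2t), x_2(t) = 2c_1e^(-3t) + 6c_2e^(-2t) + c_3e^(2t), x_3(t) = c_1e^(-3t) + 3c_2e^(-2t)

Coefficient matrix A = [[-8, 0, 10], [-6, 2, 2], [-3, 0, 3]].
det(A - λI) = 0 gives eigenvalues λ = -3, -2, 2.
For λ=-3: eigenvector (2,2,1).
For λ=-2: eigenvector (5,6,3).
For λ=2: eigenvector (0,1,0).
General solution: c_1e^(-3t)(2,2,1) + c_2e^(-2t)(5,6,3) + c_3e^(2t)(0,1,0).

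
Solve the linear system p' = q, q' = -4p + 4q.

Coefficient matrix A = [[0, 1], [-4, 4]].
Characteristic polynomial det(A - λI) = λ^2 - 4λ + 4 = 0.
Single eigenvalue λ = 2 with algebraic multiplicity 2.
Eigenvector v = (1,2); generalized eigenvector w with (A-λI)w=v is (0,1).
General solution: e^(2t)[C_1·v + C_2·(t·v + w)].

p(t) = C_1e^(2t) + C_2te^(2t), q(t) = 2C_1e^(2t) + 2C_2te^(2t) + C_2e^(2t)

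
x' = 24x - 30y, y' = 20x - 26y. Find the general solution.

x(t) = 3c_1e^(4t) + c_2e^(-6t), y(t) = 2c_1e^(4t) + c_2e^(-6t)

Coefficient matrix A = [[24, -30], [20, -26]].
Characteristic polynomial det(A - λI) = λ^2 + 2λ - 24 = 0.
Eigenvalues λ = 4, -6.
For λ=4: (A-λI) row 1 is [20, -30], so an eigenvector is (3, 2).
For λ=-6: (A-λI) row 1 is [30, -30], so an eigenvector is (1, 1).
General solution: c_1e^(4t)(3,2) + c_2e^(-6t)(1,1).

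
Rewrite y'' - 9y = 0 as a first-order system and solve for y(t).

y(t) = C_1e^(3t) + C_2e^(-3t)

Let x_1 = y, x_2 = y'. Then x_1' = x_2 and x_2' = 9x_1.
A = [[0,1],[9,0]]; det(A-λI) = λ^2 - 9.
Eigenvalues λ = 3, -3 with eigenvectors (1,3), (1,-3).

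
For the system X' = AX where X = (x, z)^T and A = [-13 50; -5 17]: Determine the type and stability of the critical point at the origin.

unstable spiral

A = [[-13,50],[-5,17]]; det(A-λI) = λ^2 - 4λ + 29.
λ = 2 ± 5i: positive real part.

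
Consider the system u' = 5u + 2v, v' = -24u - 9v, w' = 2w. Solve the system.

u(t) = -c_1e^(-3t) + c_2e^(-t), v(t) = 4c_1e^(-3t) - 3c_2e^(-t), w(t) = c_3e^(2t)

Coefficient matrix A = [[5, 2, 0], [-24, -9, 0], [0, 0, 2]].
det(A - λI) = 0 gives eigenvalues λ = -3, -1, 2.
For λ=-3: eigenvector (-1,4,0).
For λ=-1: eigenvector (1,-3,0).
For λ=2: eigenvector (0,0,1).
General solution: c_1e^(-3t)(-1,4,0) + c_2e^(-t)(1,-3,0) + c_3e^(2t)(0,0,1).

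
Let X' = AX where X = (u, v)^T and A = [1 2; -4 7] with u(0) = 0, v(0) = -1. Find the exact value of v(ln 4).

-1984

A = [[1,2],[-4,7]]; eigenvalues λ = 3, 5.
Eigenvectors: (-1,-1) for λ=3, (1,2) for λ=5.
From the initial condition, c_1 = -1, c_2 = -1.
v(ln 4) = (-1)(4^3)(-1) + (-1)(4^5)(2) = -1984.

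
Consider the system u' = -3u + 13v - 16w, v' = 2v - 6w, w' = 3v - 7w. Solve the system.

u(t) = 5c_1e^(-t) + c_2e^(-3t) + 3c_3e^(-4t), v(t) = 2c_1e^(-t) + c_3e^(-4t), w(t) = c_1e^(-t) + c_3e^(-4t)

Coefficient matrix A = [[-3, 13, -16], [0, 2, -6], [0, 3, -7]].
det(A - λI) = 0 gives eigenvalues λ = -1, -3, -4.
For λ=-1: eigenvector (5,2,1).
For λ=-3: eigenvector (1,0,0).
For λ=-4: eigenvector (3,1,1).
General solution: c_1e^(-t)(5,2,1) + c_2e^(-3t)(1,0,0) + c_3e^(-4t)(3,1,1).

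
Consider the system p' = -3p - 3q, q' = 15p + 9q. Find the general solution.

p(t) = -K_1e^(3t)sin(3t) + K_2e^(3t)cos(3t), q(t) = 2K_1e^(3t)sin(3t) + K_1e^(3t)cos(3t) + K_2e^(3t)sin(3t) - 2K_2e^(3t)cos(3t)

Coefficient matrix A = [[-3, -3], [15, 9]].
Characteristic polynomial det(A - λI) = λ^2 - 6λ + 18 = 0.
Eigenvalues λ = 3 ± 3i (complex conjugate pair).
For λ=3+3i: an eigenvector is (0,1) - i(-1,2) = (0 + i, 1 - 2i).
A real fundamental pair from Re and Im of e^((3+3i)t)v: X_1 = e^(3t)(cos(3t)·(0,1) + sin(3t)·(-1,2)), X_2 = e^(3t)(sin(3t)·(0,1) - cos(3t)·(-1,2)).
General solution: K_1X_1 + K_2X_2.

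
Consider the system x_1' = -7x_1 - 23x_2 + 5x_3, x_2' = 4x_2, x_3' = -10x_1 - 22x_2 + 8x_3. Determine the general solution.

x_1(t) = -C_1e^(3t) - 3C_2e^(4t) + C_3e^(-2t), x_2(t) = C_2e^(4t), x_3(t) = -2C_1e^(3t) - 2C_2e^(4t) + C_3e^(-2t)

Coefficient matrix A = [[-7, -23, 5], [0, 4, 0], [-10, -22, 8]].
det(A - λI) = 0 gives eigenvalues λ = 3, 4, -2.
For λ=3: eigenvector (-1,0,-2).
For λ=4: eigenvector (-3,1,-2).
For λ=-2: eigenvector (1,0,1).
General solution: C_1e^(3t)(-1,0,-2) + C_2e^(4t)(-3,1,-2) + C_3e^(-2t)(1,0,1).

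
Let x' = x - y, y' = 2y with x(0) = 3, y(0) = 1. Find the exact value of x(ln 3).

3

A = [[1,-1],[0,2]]; eigenvalues λ = 2, 1.
Eigenvectors: (-1,1) for λ=2, (-1,0) for λ=1.
From the initial condition, c_1 = 1, c_2 = -4.
x(ln 3) = (1)(3^2)(-1) + (-4)(3^1)(-1) = 3.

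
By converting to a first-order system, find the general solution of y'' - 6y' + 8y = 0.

y(t) = c_1e^(4t) + c_2e^(2t)

Let x_1 = y, x_2 = y'. Then x_1' = x_2 and x_2' = -8x_1 + 6x_2.
A = [[0,1],[-8,6]]; det(A-λI) = λ^2 - 6λ + 8.
Eigenvalues λ = 4, 2 with eigenvectors (1,4), (1,2).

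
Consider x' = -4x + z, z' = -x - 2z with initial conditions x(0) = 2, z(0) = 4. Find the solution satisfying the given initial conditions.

Coefficient matrix A = [[-4, 1], [-1, -2]].
Characteristic polynomial det(A - λI) = λ^2 + 6λ + 9 = 0.
Single eigenvalue λ = -3 with algebraic multiplicity 2.
Eigenvector v = (1,1); generalized eigenvector w with (A-λI)w=v is (1,2).
General solution: e^(-3t)[K_1·v + K_2·(t·v + w)].
Applying x(0)=2, z(0)=4 gives K_1=0, K_2=2.

x(t) = 2te^(-3t) + 2e^(-3t), z(t) = 2te^(-3t) + 4e^(-3t)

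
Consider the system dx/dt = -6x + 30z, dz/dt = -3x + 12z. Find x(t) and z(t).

Coefficient matrix A = [[-6, 30], [-3, 12]].
Characteristic polynomial det(A - λI) = λ^2 - 6λ + 18 = 0.
Eigenvalues λ = 3 ± 3i (complex conjugate pair).
For λ=3+3i: an eigenvector is (-3,-1) - i(-1,0) = (-3 + i, -1).
A real fundamental pair from Re and Im of e^((3+3i)t)v: X_1 = e^(3t)(cos(3t)·(-3,-1) + sin(3t)·(-1,0)), X_2 = e^(3t)(sin(3t)·(-3,-1) - cos(3t)·(-1,0)).
General solution: C_1X_1 + C_2X_2.

x(t) = -C_1e^(3t)sin(3t) - 3C_1e^(3t)cos(3t) - 3C_2e^(3t)sin(3t) + C_2e^(3t)cos(3t), z(t) = -C_1e^(3t)cos(3t) - C_2e^(3t)sin(3t)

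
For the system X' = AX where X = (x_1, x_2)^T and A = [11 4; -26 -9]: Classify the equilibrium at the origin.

unstable spiral

A = [[11,4],[-26,-9]]; det(A-λI) = λ^2 - 2λ + 5.
λ = 1 ± 2i: positive real part.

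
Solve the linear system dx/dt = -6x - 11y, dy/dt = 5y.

Coefficient matrix A = [[-6, -11], [0, 5]].
Characteristic polynomial det(A - λI) = λ^2 + λ - 30 = 0.
Eigenvalues λ = 5, -6.
For λ=5: (A-λI) row 1 is [-11, -11], so an eigenvector is (-1, 1).
For λ=-6: (A-λI) row 1 is [0, -11], so an eigenvector is (1, 0).
General solution: C_1e^(5t)(-1,1) + C_2e^(-6t)(1,0).

x(t) = -C_1e^(5t) + C_2e^(-6t), y(t) = C_1e^(5t)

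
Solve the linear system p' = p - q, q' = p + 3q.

Coefficient matrix A = [[1, -1], [1, 3]].
Characteristic polynomial det(A - λI) = λ^2 - 4λ + 4 = 0.
Single eigenvalue λ = 2 with algebraic multiplicity 2.
Eigenvector v = (1,-1); generalized eigenvector w with (A-λI)w=v is (2,-3).
General solution: e^(2t)[K_1·v + K_2·(t·v + w)].

p(t) = K_1e^(2t) + K_2te^(2t) + 2K_2e^(2t), q(t) = -K_1e^(2t) - K_2te^(2t) - 3K_2e^(2t)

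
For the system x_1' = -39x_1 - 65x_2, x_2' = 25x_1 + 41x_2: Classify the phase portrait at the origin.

unstable spiral

A = [[-39,-65],[25,41]]; det(A-λI) = λ^2 - 2λ + 26.
λ = 1 ± 5i: positive real part.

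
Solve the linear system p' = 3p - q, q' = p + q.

p(t) = -K_1e^(2t) - K_2te^(2t) + K_2e^(2t), q(t) = -K_1e^(2t) - K_2te^(2t) + 2K_2e^(2t)

Coefficient matrix A = [[3, -1], [1, 1]].
Characteristic polynomial det(A - λI) = λ^2 - 4λ + 4 = 0.
Single eigenvalue λ = 2 with algebraic multiplicity 2.
Eigenvector v = (-1,-1); generalized eigenvector w with (A-λI)w=v is (1,2).
General solution: e^(2t)[K_1·v + K_2·(t·v + w)].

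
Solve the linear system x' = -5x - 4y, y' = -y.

Coefficient matrix A = [[-5, -4], [0, -1]].
Characteristic polynomial det(A - λI) = λ^2 + 6λ + 5 = 0.
Eigenvalues λ = -5, -1.
For λ=-5: (A-λI) row 1 is [0, -4], so an eigenvector is (1, 0).
For λ=-1: (A-λI) row 1 is [-4, -4], so an eigenvector is (-1, 1).
General solution: C_1e^(-5t)(1,0) + C_2e^(-t)(-1,1).

x(t) = C_1e^(-5t) - C_2e^(-t), y(t) = C_2e^(-t)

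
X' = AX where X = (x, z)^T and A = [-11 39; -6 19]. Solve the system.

Coefficient matrix A = [[-11, 39], [-6, 19]].
Characteristic polynomial det(A - λI) = λ^2 - 8λ + 25 = 0.
Eigenvalues λ = 4 ± 3i (complex conjugate pair).
For λ=4+3i: an eigenvector is (-3,-1) - i(2,1) = (-3 - 2i, -1 - i).
A real fundamental pair from Re and Im of e^((4+3i)t)v: X_1 = e^(4t)(cos(3t)·(-3,-1) + sin(3t)·(2,1)), X_2 = e^(4t)(sin(3t)·(-3,-1) - cos(3t)·(2,1)).
General solution: c_1X_1 + c_2X_2.

x(t) = 2c_1e^(4t)sin(3t) - 3c_1e^(4t)cos(3t) - 3c_2e^(4t)sin(3t) - 2c_2e^(4t)cos(3t), z(t) = c_1e^(4t)sin(3t) - c_1e^(4t)cos(3t) - c_2e^(4t)sin(3t) - c_2e^(4t)cos(3t)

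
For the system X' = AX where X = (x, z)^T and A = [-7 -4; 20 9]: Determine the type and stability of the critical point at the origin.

A = [[-7,-4],[20,9]]; det(A-λI) = λ^2 - 2λ + 17.
λ = 1 ± 4i: positive real part.

unstable spiral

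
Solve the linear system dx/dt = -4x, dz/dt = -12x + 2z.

x(t) = -C_2e^(-4t), z(t) = -C_1e^(2t) - 2C_2e^(-4t)

Coefficient matrix A = [[-4, 0], [-12, 2]].
Characteristic polynomial det(A - λI) = λ^2 + 2λ - 8 = 0.
Eigenvalues λ = 2, -4.
For λ=2: (A-λI) row 1 is [-6, 0], so an eigenvector is (0, -1).
For λ=-4: (A-λI) row 2 is [-12, 6], so an eigenvector is (-1, -2).
General solution: C_1e^(2t)(0,-1) + C_2e^(-4t)(-1,-2).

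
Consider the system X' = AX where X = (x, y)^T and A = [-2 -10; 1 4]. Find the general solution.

Coefficient matrix A = [[-2, -10], [1, 4]].
Characteristic polynomial det(A - λI) = λ^2 - 2λ + 2 = 0.
Eigenvalues λ = 1 ± i (complex conjugate pair).
For λ=1+i: an eigenvector is (1,0) - i(-3,1) = (1 + 3i, 0 - i).
A real fundamental pair from Re and Im of e^((1+i)t)v: X_1 = e^(t)(cos(t)·(1,0) + sin(t)·(-3,1)), X_2 = e^(t)(sin(t)·(1,0) - cos(t)·(-3,1)).
General solution: C_1X_1 + C_2X_2.

x(t) = -3C_1e^(t)sin(t) + C_1e^(t)cos(t) + C_2e^(t)sin(t) + 3C_2e^(t)cos(t), y(t) = C_1e^(t)sin(t) - C_2e^(t)cos(t)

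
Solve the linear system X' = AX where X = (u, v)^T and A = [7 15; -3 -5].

Coefficient matrix A = [[7, 15], [-3, -5]].
Characteristic polynomial det(A - λI) = λ^2 - 2λ + 10 = 0.
Eigenvalues λ = 1 ± 3i (complex conjugate pair).
For λ=1+3i: an eigenvector is (1,0) - i(2,-1) = (1 - 2i, 0 + i).
A real fundamental pair from Re and Im of e^((1+3i)t)v: X_1 = e^(t)(cos(3t)·(1,0) + sin(3t)·(2,-1)), X_2 = e^(t)(sin(3t)·(1,0) - cos(3t)·(2,-1)).
General solution: c_1X_1 + c_2X_2.

u(t) = 2c_1e^(t)sin(3t) + c_1e^(t)cos(3t) + c_2e^(t)sin(3t) - 2c_2e^(t)cos(3t), v(t) = -c_1e^(t)sin(3t) + c_2e^(t)cos(3t)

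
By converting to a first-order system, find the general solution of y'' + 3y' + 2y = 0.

Let x_1 = y, x_2 = y'. Then x_1' = x_2 and x_2' = -2x_1 - 3x_2.
A = [[0,1],[-2,-3]]; det(A-λI) = λ^2 + 3λ + 2.
Eigenvalues λ = -2, -1 with eigenvectors (1,-2), (1,-1).

y(t) = C_1e^(-2t) + C_2e^(-t)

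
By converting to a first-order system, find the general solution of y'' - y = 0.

y(t) = K_1e^(t) + K_2e^(-t)

Let x_1 = y, x_2 = y'. Then x_1' = x_2 and x_2' = x_1.
A = [[0,1],[1,0]]; det(A-λI) = λ^2 - 1.
Eigenvalues λ = 1, -1 with eigenvectors (1,1), (1,-1).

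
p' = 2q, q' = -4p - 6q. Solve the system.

Coefficient matrix A = [[0, 2], [-4, -6]].
Characteristic polynomial det(A - λI) = λ^2 + 6λ + 8 = 0.
Eigenvalues λ = -2, -4.
For λ=-2: (A-λI) row 1 is [2, 2], so an eigenvector is (1, -1).
For λ=-4: (A-λI) row 1 is [4, 2], so an eigenvector is (-1, 2).
General solution: C_1e^(-2t)(1,-1) + C_2e^(-4t)(-1,2).

p(t) = C_1e^(-2t) - C_2e^(-4t), q(t) = -C_1e^(-2t) + 2C_2e^(-4t)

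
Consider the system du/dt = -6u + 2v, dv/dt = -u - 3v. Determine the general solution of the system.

Coefficient matrix A = [[-6, 2], [-1, -3]].
Characteristic polynomial det(A - λI) = λ^2 + 9λ + 20 = 0.
Eigenvalues λ = -4, -5.
For λ=-4: (A-λI) row 1 is [-2, 2], so an eigenvector is (1, 1).
For λ=-5: (A-λI) row 1 is [-1, 2], so an eigenvector is (-2, -1).
General solution: C_1e^(-4t)(1,1) + C_2e^(-5t)(-2,-1).

u(t) = C_1e^(-4t) - 2C_2e^(-5t), v(t) = C_1e^(-4t) - C_2e^(-5t)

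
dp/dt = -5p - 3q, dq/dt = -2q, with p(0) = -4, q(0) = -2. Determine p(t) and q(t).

p(t) = 2e^(-2t) - 6e^(-5t), q(t) = -2e^(-2t)

Coefficient matrix A = [[-5, -3], [0, -2]].
Characteristic polynomial det(A - λI) = λ^2 + 7λ + 10 = 0.
Eigenvalues λ = -2, -5.
For λ=-2: (A-λI) row 1 is [-3, -3], so an eigenvector is (1, -1).
For λ=-5: (A-λI) row 1 is [0, -3], so an eigenvector is (-1, 0).
General solution: c_1e^(-2t)(1,-1) + c_2e^(-5t)(-1,0).
Applying p(0)=-4, q(0)=-2 gives c_1=2, c_2=6.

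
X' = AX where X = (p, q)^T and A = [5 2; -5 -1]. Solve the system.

Coefficient matrix A = [[5, 2], [-5, -1]].
Characteristic polynomial det(A - λI) = λ^2 - 4λ + 5 = 0.
Eigenvalues λ = 2 ± i (complex conjugate pair).
For λ=2+i: an eigenvector is (1,-2) - i(-1,1) = (1 + i, -2 - i).
A real fundamental pair from Re and Im of e^((2+i)t)v: X_1 = e^(2t)(cos(t)·(1,-2) + sin(t)·(-1,1)), X_2 = e^(2t)(sin(t)·(1,-2) - cos(t)·(-1,1)).
General solution: c_1X_1 + c_2X_2.

p(t) = -c_1e^(2t)sin(t) + c_1e^(2t)cos(t) + c_2e^(2t)sin(t) + c_2e^(2t)cos(t), q(t) = c_1e^(2t)sin(t) - 2c_1e^(2t)cos(t) - 2c_2e^(2t)sin(t) - c_2e^(2t)cos(t)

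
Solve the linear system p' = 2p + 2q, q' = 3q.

Coefficient matrix A = [[2, 2], [0, 3]].
Characteristic polynomial det(A - λI) = λ^2 - 5λ + 6 = 0.
Eigenvalues λ = 2, 3.
For λ=2: (A-λI) row 1 is [0, 2], so an eigenvector is (1, 0).
For λ=3: (A-λI) row 1 is [-1, 2], so an eigenvector is (-2, -1).
General solution: K_1e^(2t)(1,0) + K_2e^(3t)(-2,-1).

p(t) = K_1e^(2t) - 2K_2e^(3t), q(t) = -K_2e^(3t)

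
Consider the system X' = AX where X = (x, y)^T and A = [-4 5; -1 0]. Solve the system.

x(t) = -2C_1e^(-2t)sin(t) + C_1e^(-2t)cos(t) + C_2e^(-2t)sin(t) + 2C_2e^(-2t)cos(t), y(t) = -C_1e^(-2t)sin(t) + C_2e^(-2t)cos(t)

Coefficient matrix A = [[-4, 5], [-1, 0]].
Characteristic polynomial det(A - λI) = λ^2 + 4λ + 5 = 0.
Eigenvalues λ = -2 ± i (complex conjugate pair).
For λ=-2+i: an eigenvector is (1,0) - i(-2,-1) = (1 + 2i, 0 + i).
A real fundamental pair from Re and Im of e^((-2+i)t)v: X_1 = e^(-2t)(cos(t)·(1,0) + sin(t)·(-2,-1)), X_2 = e^(-2t)(sin(t)·(1,0) - cos(t)·(-2,-1)).
General solution: C_1X_1 + C_2X_2.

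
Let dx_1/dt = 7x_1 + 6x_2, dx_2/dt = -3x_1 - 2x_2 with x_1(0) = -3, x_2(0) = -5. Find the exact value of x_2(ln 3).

609

A = [[7,6],[-3,-2]]; eigenvalues λ = 1, 4.
Eigenvectors: (-1,1) for λ=1, (-2,1) for λ=4.
From the initial condition, c_1 = -13, c_2 = 8.
x_2(ln 3) = (-13)(3^1)(1) + (8)(3^4)(1) = 609.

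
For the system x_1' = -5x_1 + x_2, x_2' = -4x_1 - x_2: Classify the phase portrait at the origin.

A = [[-5,1],[-4,-1]]; det(A-λI) = λ^2 + 6λ + 9.
repeated λ = -3 with a single eigenvector.

stable improper node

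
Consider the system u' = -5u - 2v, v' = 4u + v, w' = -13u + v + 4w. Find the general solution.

Coefficient matrix A = [[-5, -2, 0], [4, 1, 0], [-13, 1, 4]].
det(A - λI) = 0 gives eigenvalues λ = -3, -1, 4.
For λ=-3: eigenvector (1,-1,2).
For λ=-1: eigenvector (1,-2,3).
For λ=4: eigenvector (0,0,1).
General solution: c_1e^(-3t)(1,-1,2) + c_2e^(-t)(1,-2,3) + c_3e^(4t)(0,0,1).

u(t) = c_1e^(-3t) + c_2e^(-t), v(t) = -c_1e^(-3t) - 2c_2e^(-t), w(t) = 2c_1e^(-3t) + 3c_2e^(-t) + c_3e^(4t)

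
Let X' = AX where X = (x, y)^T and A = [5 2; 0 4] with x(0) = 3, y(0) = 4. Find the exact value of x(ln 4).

9216

A = [[5,2],[0,4]]; eigenvalues λ = 5, 4.
Eigenvectors: (1,0) for λ=5, (2,-1) for λ=4.
From the initial condition, c_1 = 11, c_2 = -4.
x(ln 4) = (11)(4^5)(1) + (-4)(4^4)(2) = 9216.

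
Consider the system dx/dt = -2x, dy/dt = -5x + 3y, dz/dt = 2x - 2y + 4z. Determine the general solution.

Coefficient matrix A = [[-2, 0, 0], [-5, 3, 0], [2, -2, 4]].
det(A - λI) = 0 gives eigenvalues λ = -2, 4, 3.
For λ=-2: eigenvector (1,1,0).
For λ=4: eigenvector (0,0,1).
For λ=3: eigenvector (0,1,2).
General solution: C_1e^(-2t)(1,1,0) + C_2e^(4t)(0,0,1) + C_3e^(3t)(0,1,2).

x(t) = C_1e^(-2t), y(t) = C_1e^(-2t) + C_3e^(3t), z(t) = C_2e^(4t) + 2C_3e^(3t)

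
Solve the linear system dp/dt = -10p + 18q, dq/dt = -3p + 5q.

p(t) = 3C_1e^(-4t) - 2C_2e^(-t), q(t) = C_1e^(-4t) - C_2e^(-t)

Coefficient matrix A = [[-10, 18], [-3, 5]].
Characteristic polynomial det(A - λI) = λ^2 + 5λ + 4 = 0.
Eigenvalues λ = -4, -1.
For λ=-4: (A-λI) row 1 is [-6, 18], so an eigenvector is (3, 1).
For λ=-1: (A-λI) row 1 is [-9, 18], so an eigenvector is (-2, -1).
General solution: C_1e^(-4t)(3,1) + C_2e^(-t)(-2,-1).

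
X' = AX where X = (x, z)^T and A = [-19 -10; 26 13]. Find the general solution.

x(t) = K_1e^(-3t)sin(2t) - 2K_1e^(-3t)cos(2t) - 2K_2e^(-3t)sin(2t) - K_2e^(-3t)cos(2t), z(t) = -2K_1e^(-3t)sin(2t) + 3K_1e^(-3t)cos(2t) + 3K_2e^(-3t)sin(2t) + 2K_2e^(-3t)cos(2t)

Coefficient matrix A = [[-19, -10], [26, 13]].
Characteristic polynomial det(A - λI) = λ^2 + 6λ + 13 = 0.
Eigenvalues λ = -3 ± 2i (complex conjugate pair).
For λ=-3+2i: an eigenvector is (-2,3) - i(1,-2) = (-2 - i, 3 + 2i).
A real fundamental pair from Re and Im of e^((-3+2i)t)v: X_1 = e^(-3t)(cos(2t)·(-2,3) + sin(2t)·(1,-2)), X_2 = e^(-3t)(sin(2t)·(-2,3) - cos(2t)·(1,-2)).
General solution: K_1X_1 + K_2X_2.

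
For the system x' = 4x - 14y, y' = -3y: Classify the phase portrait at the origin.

A = [[4,-14],[0,-3]]; det(A-λI) = λ^2 - λ - 12.
λ = -3, 4: opposite signs.

saddle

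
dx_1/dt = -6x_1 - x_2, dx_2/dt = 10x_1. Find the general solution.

x_1(t) = C_1e^(-3t)cos(t) + C_2e^(-3t)sin(t), x_2(t) = C_1e^(-3t)sin(t) - 3C_1e^(-3t)cos(t) - 3C_2e^(-3t)sin(t) - C_2e^(-3t)cos(t)

Coefficient matrix A = [[-6, -1], [10, 0]].
Characteristic polynomial det(A - λI) = λ^2 + 6λ + 10 = 0.
Eigenvalues λ = -3 ± i (complex conjugate pair).
For λ=-3+i: an eigenvector is (1,-3) - i(0,1) = (1, -3 - i).
A real fundamental pair from Re and Im of e^((-3+i)t)v: X_1 = e^(-3t)(cos(t)·(1,-3) + sin(t)·(0,1)), X_2 = e^(-3t)(sin(t)·(1,-3) - cos(t)·(0,1)).
General solution: C_1X_1 + C_2X_2.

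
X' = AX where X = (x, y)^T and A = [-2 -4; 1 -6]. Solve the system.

x(t) = 2C_1e^(-4t) + 2C_2te^(-4t) - C_2e^(-4t), y(t) = C_1e^(-4t) + C_2te^(-4t) - C_2e^(-4t)

Coefficient matrix A = [[-2, -4], [1, -6]].
Characteristic polynomial det(A - λI) = λ^2 + 8λ + 16 = 0.
Single eigenvalue λ = -4 with algebraic multiplicity 2.
Eigenvector v = (2,1); generalized eigenvector w with (A-λI)w=v is (-1,-1).
General solution: e^(-4t)[C_1·v + C_2·(t·v + w)].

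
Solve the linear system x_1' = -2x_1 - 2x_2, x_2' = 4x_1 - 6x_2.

x_1(t) = C_1e^(-4t)sin(2t) - C_2e^(-4t)cos(2t), x_2(t) = C_1e^(-4t)sin(2t) - C_1e^(-4t)cos(2t) - C_2e^(-4t)sin(2t) - C_2e^(-4t)cos(2t)

Coefficient matrix A = [[-2, -2], [4, -6]].
Characteristic polynomial det(A - λI) = λ^2 + 8λ + 20 = 0.
Eigenvalues λ = -4 ± 2i (complex conjugate pair).
For λ=-4+2i: an eigenvector is (0,-1) - i(1,1) = (0 - i, -1 - i).
A real fundamental pair from Re and Im of e^((-4+2i)t)v: X_1 = e^(-4t)(cos(2t)·(0,-1) + sin(2t)·(1,1)), X_2 = e^(-4t)(sin(2t)·(0,-1) - cos(2t)·(1,1)).
General solution: C_1X_1 + C_2X_2.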